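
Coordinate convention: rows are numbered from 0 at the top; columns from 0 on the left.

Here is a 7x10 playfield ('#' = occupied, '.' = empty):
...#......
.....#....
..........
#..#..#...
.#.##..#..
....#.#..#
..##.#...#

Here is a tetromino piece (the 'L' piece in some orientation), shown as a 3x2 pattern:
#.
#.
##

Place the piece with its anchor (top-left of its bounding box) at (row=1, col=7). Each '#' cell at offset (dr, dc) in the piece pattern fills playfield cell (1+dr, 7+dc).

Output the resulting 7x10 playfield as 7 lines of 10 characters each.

Answer: ...#......
.....#.#..
.......#..
#..#..###.
.#.##..#..
....#.#..#
..##.#...#

Derivation:
Fill (1+0,7+0) = (1,7)
Fill (1+1,7+0) = (2,7)
Fill (1+2,7+0) = (3,7)
Fill (1+2,7+1) = (3,8)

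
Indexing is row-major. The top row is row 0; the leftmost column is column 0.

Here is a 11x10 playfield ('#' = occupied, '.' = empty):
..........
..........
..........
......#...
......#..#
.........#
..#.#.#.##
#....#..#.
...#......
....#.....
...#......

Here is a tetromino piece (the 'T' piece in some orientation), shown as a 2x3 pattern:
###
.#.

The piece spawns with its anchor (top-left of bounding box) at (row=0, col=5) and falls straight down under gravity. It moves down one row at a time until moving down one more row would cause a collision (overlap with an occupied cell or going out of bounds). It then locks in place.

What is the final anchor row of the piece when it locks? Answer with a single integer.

Spawn at (row=0, col=5). Try each row:
  row 0: fits
  row 1: fits
  row 2: blocked -> lock at row 1

Answer: 1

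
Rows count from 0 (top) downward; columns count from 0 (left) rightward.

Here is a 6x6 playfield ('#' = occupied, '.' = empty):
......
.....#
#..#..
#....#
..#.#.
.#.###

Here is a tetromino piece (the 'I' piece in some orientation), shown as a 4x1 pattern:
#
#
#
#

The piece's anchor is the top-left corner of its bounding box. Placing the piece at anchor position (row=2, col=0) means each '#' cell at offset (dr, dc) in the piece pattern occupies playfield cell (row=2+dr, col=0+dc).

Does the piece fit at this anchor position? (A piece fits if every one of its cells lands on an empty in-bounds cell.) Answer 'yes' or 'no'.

Check each piece cell at anchor (2, 0):
  offset (0,0) -> (2,0): occupied ('#') -> FAIL
  offset (1,0) -> (3,0): occupied ('#') -> FAIL
  offset (2,0) -> (4,0): empty -> OK
  offset (3,0) -> (5,0): empty -> OK
All cells valid: no

Answer: no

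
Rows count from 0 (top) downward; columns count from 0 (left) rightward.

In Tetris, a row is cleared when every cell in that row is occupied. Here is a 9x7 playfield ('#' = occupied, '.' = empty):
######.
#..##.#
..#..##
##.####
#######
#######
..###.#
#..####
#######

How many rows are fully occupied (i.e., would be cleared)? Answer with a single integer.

Answer: 3

Derivation:
Check each row:
  row 0: 1 empty cell -> not full
  row 1: 3 empty cells -> not full
  row 2: 4 empty cells -> not full
  row 3: 1 empty cell -> not full
  row 4: 0 empty cells -> FULL (clear)
  row 5: 0 empty cells -> FULL (clear)
  row 6: 3 empty cells -> not full
  row 7: 2 empty cells -> not full
  row 8: 0 empty cells -> FULL (clear)
Total rows cleared: 3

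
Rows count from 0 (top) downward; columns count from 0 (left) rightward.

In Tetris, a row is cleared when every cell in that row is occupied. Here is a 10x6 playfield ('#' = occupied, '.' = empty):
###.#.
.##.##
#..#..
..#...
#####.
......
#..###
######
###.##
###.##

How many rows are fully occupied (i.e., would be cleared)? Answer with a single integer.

Check each row:
  row 0: 2 empty cells -> not full
  row 1: 2 empty cells -> not full
  row 2: 4 empty cells -> not full
  row 3: 5 empty cells -> not full
  row 4: 1 empty cell -> not full
  row 5: 6 empty cells -> not full
  row 6: 2 empty cells -> not full
  row 7: 0 empty cells -> FULL (clear)
  row 8: 1 empty cell -> not full
  row 9: 1 empty cell -> not full
Total rows cleared: 1

Answer: 1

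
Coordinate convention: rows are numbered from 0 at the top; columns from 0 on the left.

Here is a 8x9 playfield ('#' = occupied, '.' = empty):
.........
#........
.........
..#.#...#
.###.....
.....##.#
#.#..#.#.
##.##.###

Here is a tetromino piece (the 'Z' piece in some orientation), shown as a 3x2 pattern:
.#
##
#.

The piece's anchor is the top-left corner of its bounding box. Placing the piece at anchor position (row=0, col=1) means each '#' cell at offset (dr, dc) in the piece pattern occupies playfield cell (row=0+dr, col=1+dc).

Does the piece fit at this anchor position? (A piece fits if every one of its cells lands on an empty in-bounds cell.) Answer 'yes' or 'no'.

Answer: yes

Derivation:
Check each piece cell at anchor (0, 1):
  offset (0,1) -> (0,2): empty -> OK
  offset (1,0) -> (1,1): empty -> OK
  offset (1,1) -> (1,2): empty -> OK
  offset (2,0) -> (2,1): empty -> OK
All cells valid: yes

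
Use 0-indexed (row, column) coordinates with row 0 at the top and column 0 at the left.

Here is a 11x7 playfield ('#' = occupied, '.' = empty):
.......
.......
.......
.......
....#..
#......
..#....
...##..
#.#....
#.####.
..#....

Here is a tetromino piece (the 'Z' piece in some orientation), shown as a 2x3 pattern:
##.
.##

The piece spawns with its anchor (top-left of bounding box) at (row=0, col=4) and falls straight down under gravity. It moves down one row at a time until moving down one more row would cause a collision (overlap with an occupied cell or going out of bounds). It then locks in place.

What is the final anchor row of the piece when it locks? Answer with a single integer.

Spawn at (row=0, col=4). Try each row:
  row 0: fits
  row 1: fits
  row 2: fits
  row 3: fits
  row 4: blocked -> lock at row 3

Answer: 3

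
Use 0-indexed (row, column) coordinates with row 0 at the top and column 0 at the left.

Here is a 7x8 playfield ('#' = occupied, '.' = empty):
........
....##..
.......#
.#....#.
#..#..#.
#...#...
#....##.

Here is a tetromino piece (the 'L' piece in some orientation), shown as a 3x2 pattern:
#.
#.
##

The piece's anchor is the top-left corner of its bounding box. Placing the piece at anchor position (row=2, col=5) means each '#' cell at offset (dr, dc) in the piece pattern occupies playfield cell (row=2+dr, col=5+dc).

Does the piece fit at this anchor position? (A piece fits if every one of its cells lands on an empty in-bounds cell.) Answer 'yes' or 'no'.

Check each piece cell at anchor (2, 5):
  offset (0,0) -> (2,5): empty -> OK
  offset (1,0) -> (3,5): empty -> OK
  offset (2,0) -> (4,5): empty -> OK
  offset (2,1) -> (4,6): occupied ('#') -> FAIL
All cells valid: no

Answer: no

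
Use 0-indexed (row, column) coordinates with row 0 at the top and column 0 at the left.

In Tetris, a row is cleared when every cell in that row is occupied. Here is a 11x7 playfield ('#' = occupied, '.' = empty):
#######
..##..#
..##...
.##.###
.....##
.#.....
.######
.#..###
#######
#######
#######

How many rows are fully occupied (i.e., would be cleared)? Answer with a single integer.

Check each row:
  row 0: 0 empty cells -> FULL (clear)
  row 1: 4 empty cells -> not full
  row 2: 5 empty cells -> not full
  row 3: 2 empty cells -> not full
  row 4: 5 empty cells -> not full
  row 5: 6 empty cells -> not full
  row 6: 1 empty cell -> not full
  row 7: 3 empty cells -> not full
  row 8: 0 empty cells -> FULL (clear)
  row 9: 0 empty cells -> FULL (clear)
  row 10: 0 empty cells -> FULL (clear)
Total rows cleared: 4

Answer: 4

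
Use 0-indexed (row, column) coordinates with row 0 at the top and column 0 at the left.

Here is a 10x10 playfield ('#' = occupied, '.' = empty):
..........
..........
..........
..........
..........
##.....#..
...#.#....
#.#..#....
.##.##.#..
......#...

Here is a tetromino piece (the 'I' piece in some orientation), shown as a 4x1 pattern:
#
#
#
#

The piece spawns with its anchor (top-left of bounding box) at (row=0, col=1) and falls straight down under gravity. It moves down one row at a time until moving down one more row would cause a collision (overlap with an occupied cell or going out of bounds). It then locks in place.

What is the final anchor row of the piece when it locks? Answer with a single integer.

Spawn at (row=0, col=1). Try each row:
  row 0: fits
  row 1: fits
  row 2: blocked -> lock at row 1

Answer: 1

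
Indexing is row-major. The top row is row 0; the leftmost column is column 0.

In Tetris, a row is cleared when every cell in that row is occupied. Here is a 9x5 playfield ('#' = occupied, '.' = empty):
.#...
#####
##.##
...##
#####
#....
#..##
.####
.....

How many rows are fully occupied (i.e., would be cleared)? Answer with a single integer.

Check each row:
  row 0: 4 empty cells -> not full
  row 1: 0 empty cells -> FULL (clear)
  row 2: 1 empty cell -> not full
  row 3: 3 empty cells -> not full
  row 4: 0 empty cells -> FULL (clear)
  row 5: 4 empty cells -> not full
  row 6: 2 empty cells -> not full
  row 7: 1 empty cell -> not full
  row 8: 5 empty cells -> not full
Total rows cleared: 2

Answer: 2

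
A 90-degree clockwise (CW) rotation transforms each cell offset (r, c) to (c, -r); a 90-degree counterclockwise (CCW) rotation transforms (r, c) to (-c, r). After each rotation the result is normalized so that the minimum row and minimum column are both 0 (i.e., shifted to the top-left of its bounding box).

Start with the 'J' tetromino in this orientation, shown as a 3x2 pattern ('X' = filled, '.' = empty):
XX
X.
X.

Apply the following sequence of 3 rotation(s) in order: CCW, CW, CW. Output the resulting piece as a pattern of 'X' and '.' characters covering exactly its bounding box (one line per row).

Answer: XXX
..X

Derivation:
Start:
XX
X.
X.
After rotation 1 (CCW):
X..
XXX
After rotation 2 (CW):
XX
X.
X.
After rotation 3 (CW):
XXX
..X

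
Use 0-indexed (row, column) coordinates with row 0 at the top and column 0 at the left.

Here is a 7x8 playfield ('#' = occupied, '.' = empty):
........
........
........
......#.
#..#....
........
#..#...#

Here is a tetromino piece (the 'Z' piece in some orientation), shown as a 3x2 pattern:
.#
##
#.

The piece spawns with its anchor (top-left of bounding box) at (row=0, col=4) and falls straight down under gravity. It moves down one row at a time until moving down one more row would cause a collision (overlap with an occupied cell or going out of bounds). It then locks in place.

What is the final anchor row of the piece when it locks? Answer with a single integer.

Answer: 4

Derivation:
Spawn at (row=0, col=4). Try each row:
  row 0: fits
  row 1: fits
  row 2: fits
  row 3: fits
  row 4: fits
  row 5: blocked -> lock at row 4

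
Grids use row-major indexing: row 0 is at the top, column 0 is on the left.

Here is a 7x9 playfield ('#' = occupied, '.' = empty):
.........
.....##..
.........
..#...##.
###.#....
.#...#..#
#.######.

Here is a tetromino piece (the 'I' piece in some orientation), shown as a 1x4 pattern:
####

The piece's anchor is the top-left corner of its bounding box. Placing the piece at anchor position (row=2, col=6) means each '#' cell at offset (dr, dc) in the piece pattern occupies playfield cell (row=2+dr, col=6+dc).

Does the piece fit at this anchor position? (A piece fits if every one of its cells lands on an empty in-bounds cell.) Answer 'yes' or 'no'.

Answer: no

Derivation:
Check each piece cell at anchor (2, 6):
  offset (0,0) -> (2,6): empty -> OK
  offset (0,1) -> (2,7): empty -> OK
  offset (0,2) -> (2,8): empty -> OK
  offset (0,3) -> (2,9): out of bounds -> FAIL
All cells valid: no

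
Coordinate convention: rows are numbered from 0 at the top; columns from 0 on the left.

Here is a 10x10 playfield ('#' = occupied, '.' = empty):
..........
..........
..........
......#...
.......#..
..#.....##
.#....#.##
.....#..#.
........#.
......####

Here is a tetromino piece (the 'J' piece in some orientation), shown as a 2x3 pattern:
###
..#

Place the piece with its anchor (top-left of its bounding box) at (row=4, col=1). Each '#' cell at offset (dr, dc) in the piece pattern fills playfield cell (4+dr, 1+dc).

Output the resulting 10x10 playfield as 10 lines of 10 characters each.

Answer: ..........
..........
..........
......#...
.###...#..
..##....##
.#....#.##
.....#..#.
........#.
......####

Derivation:
Fill (4+0,1+0) = (4,1)
Fill (4+0,1+1) = (4,2)
Fill (4+0,1+2) = (4,3)
Fill (4+1,1+2) = (5,3)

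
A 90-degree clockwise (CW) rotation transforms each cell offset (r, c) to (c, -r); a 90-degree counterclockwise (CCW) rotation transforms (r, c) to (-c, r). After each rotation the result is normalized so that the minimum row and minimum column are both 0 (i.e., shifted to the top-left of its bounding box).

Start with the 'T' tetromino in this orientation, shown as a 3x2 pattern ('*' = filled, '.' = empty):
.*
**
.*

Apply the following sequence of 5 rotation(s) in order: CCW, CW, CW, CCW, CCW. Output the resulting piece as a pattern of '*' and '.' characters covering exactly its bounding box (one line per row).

Start:
.*
**
.*
After rotation 1 (CCW):
***
.*.
After rotation 2 (CW):
.*
**
.*
After rotation 3 (CW):
.*.
***
After rotation 4 (CCW):
.*
**
.*
After rotation 5 (CCW):
***
.*.

Answer: ***
.*.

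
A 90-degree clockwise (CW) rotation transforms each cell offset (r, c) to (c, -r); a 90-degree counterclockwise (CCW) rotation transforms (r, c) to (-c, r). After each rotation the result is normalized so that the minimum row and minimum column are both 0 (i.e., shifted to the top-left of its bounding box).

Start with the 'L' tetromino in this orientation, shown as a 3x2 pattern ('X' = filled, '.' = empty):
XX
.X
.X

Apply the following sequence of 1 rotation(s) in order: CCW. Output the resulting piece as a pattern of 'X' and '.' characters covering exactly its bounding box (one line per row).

Answer: XXX
X..

Derivation:
Start:
XX
.X
.X
After rotation 1 (CCW):
XXX
X..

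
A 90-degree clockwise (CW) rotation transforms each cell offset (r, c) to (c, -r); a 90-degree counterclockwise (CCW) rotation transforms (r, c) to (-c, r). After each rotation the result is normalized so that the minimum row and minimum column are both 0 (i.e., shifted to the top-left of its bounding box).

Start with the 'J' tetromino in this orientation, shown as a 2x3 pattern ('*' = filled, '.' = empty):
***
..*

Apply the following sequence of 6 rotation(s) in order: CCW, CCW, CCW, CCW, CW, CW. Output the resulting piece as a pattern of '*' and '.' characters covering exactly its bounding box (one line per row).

Answer: *..
***

Derivation:
Start:
***
..*
After rotation 1 (CCW):
**
*.
*.
After rotation 2 (CCW):
*..
***
After rotation 3 (CCW):
.*
.*
**
After rotation 4 (CCW):
***
..*
After rotation 5 (CW):
.*
.*
**
After rotation 6 (CW):
*..
***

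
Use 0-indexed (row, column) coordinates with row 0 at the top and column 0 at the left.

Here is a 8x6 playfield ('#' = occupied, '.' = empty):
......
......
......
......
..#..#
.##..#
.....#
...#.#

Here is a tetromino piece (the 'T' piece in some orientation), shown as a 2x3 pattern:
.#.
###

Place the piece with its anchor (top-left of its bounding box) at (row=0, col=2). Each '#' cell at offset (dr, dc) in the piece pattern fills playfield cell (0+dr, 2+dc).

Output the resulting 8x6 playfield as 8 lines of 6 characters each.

Answer: ...#..
..###.
......
......
..#..#
.##..#
.....#
...#.#

Derivation:
Fill (0+0,2+1) = (0,3)
Fill (0+1,2+0) = (1,2)
Fill (0+1,2+1) = (1,3)
Fill (0+1,2+2) = (1,4)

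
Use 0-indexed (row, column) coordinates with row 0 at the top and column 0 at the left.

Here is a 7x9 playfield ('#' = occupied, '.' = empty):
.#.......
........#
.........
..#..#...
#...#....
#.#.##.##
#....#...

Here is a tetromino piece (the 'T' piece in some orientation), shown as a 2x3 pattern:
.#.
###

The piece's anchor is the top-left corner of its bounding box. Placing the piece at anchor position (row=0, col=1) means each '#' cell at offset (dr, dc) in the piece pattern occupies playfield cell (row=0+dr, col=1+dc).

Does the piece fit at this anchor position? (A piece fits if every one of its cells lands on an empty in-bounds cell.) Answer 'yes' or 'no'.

Check each piece cell at anchor (0, 1):
  offset (0,1) -> (0,2): empty -> OK
  offset (1,0) -> (1,1): empty -> OK
  offset (1,1) -> (1,2): empty -> OK
  offset (1,2) -> (1,3): empty -> OK
All cells valid: yes

Answer: yes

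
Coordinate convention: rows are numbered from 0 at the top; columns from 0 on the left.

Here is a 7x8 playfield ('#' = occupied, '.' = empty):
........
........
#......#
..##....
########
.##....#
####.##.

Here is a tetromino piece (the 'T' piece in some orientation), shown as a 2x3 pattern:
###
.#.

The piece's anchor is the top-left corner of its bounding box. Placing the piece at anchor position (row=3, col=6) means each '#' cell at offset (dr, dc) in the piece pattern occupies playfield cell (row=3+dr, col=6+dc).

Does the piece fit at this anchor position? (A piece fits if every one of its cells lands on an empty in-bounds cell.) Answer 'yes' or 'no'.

Check each piece cell at anchor (3, 6):
  offset (0,0) -> (3,6): empty -> OK
  offset (0,1) -> (3,7): empty -> OK
  offset (0,2) -> (3,8): out of bounds -> FAIL
  offset (1,1) -> (4,7): occupied ('#') -> FAIL
All cells valid: no

Answer: no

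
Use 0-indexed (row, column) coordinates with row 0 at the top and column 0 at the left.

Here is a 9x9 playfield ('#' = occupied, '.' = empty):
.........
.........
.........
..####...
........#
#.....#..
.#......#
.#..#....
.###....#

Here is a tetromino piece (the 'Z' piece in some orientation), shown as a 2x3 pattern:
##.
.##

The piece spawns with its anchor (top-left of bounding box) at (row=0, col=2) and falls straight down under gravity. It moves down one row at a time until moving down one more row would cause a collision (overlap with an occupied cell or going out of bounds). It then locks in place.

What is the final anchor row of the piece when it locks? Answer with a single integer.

Spawn at (row=0, col=2). Try each row:
  row 0: fits
  row 1: fits
  row 2: blocked -> lock at row 1

Answer: 1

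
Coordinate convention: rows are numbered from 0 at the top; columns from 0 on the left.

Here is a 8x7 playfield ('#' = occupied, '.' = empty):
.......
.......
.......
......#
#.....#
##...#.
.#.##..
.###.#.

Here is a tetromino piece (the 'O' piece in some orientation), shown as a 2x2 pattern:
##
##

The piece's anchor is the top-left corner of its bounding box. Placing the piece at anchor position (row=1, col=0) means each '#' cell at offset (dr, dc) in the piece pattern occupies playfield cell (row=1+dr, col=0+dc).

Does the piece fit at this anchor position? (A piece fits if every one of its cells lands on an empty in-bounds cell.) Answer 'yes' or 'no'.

Answer: yes

Derivation:
Check each piece cell at anchor (1, 0):
  offset (0,0) -> (1,0): empty -> OK
  offset (0,1) -> (1,1): empty -> OK
  offset (1,0) -> (2,0): empty -> OK
  offset (1,1) -> (2,1): empty -> OK
All cells valid: yes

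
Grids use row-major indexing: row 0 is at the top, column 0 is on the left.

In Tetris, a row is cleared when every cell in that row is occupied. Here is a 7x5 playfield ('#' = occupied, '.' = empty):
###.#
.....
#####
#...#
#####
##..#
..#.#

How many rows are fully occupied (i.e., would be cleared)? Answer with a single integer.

Check each row:
  row 0: 1 empty cell -> not full
  row 1: 5 empty cells -> not full
  row 2: 0 empty cells -> FULL (clear)
  row 3: 3 empty cells -> not full
  row 4: 0 empty cells -> FULL (clear)
  row 5: 2 empty cells -> not full
  row 6: 3 empty cells -> not full
Total rows cleared: 2

Answer: 2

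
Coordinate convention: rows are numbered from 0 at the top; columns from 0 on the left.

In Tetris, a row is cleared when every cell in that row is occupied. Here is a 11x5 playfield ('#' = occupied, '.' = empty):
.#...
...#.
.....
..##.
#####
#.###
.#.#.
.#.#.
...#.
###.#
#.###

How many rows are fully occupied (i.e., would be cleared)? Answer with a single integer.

Check each row:
  row 0: 4 empty cells -> not full
  row 1: 4 empty cells -> not full
  row 2: 5 empty cells -> not full
  row 3: 3 empty cells -> not full
  row 4: 0 empty cells -> FULL (clear)
  row 5: 1 empty cell -> not full
  row 6: 3 empty cells -> not full
  row 7: 3 empty cells -> not full
  row 8: 4 empty cells -> not full
  row 9: 1 empty cell -> not full
  row 10: 1 empty cell -> not full
Total rows cleared: 1

Answer: 1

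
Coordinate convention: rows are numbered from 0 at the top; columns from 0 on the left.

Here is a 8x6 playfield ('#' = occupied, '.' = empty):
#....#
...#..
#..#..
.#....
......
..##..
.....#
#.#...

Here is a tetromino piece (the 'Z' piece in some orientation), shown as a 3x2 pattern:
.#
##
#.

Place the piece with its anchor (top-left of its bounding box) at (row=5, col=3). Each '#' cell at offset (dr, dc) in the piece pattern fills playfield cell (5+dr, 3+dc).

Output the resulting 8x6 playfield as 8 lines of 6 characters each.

Answer: #....#
...#..
#..#..
.#....
......
..###.
...###
#.##..

Derivation:
Fill (5+0,3+1) = (5,4)
Fill (5+1,3+0) = (6,3)
Fill (5+1,3+1) = (6,4)
Fill (5+2,3+0) = (7,3)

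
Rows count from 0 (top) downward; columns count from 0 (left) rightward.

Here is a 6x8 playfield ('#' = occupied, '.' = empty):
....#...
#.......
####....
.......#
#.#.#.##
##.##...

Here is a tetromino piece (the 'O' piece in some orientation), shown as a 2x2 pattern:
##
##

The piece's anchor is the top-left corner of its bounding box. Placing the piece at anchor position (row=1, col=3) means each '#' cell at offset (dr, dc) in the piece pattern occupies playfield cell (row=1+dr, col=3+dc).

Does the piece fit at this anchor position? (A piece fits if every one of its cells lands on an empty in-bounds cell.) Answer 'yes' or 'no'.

Check each piece cell at anchor (1, 3):
  offset (0,0) -> (1,3): empty -> OK
  offset (0,1) -> (1,4): empty -> OK
  offset (1,0) -> (2,3): occupied ('#') -> FAIL
  offset (1,1) -> (2,4): empty -> OK
All cells valid: no

Answer: no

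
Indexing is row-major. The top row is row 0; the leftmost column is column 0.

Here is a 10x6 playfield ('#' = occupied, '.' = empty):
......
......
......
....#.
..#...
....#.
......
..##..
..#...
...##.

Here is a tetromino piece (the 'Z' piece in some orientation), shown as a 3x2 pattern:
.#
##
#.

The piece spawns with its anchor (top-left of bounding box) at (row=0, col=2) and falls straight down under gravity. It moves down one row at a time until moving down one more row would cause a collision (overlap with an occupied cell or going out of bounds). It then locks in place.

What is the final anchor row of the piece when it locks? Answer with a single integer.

Answer: 1

Derivation:
Spawn at (row=0, col=2). Try each row:
  row 0: fits
  row 1: fits
  row 2: blocked -> lock at row 1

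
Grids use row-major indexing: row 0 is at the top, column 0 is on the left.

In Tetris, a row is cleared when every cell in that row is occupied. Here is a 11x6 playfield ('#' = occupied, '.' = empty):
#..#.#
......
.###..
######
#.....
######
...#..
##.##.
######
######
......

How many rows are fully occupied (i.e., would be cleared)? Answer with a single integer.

Answer: 4

Derivation:
Check each row:
  row 0: 3 empty cells -> not full
  row 1: 6 empty cells -> not full
  row 2: 3 empty cells -> not full
  row 3: 0 empty cells -> FULL (clear)
  row 4: 5 empty cells -> not full
  row 5: 0 empty cells -> FULL (clear)
  row 6: 5 empty cells -> not full
  row 7: 2 empty cells -> not full
  row 8: 0 empty cells -> FULL (clear)
  row 9: 0 empty cells -> FULL (clear)
  row 10: 6 empty cells -> not full
Total rows cleared: 4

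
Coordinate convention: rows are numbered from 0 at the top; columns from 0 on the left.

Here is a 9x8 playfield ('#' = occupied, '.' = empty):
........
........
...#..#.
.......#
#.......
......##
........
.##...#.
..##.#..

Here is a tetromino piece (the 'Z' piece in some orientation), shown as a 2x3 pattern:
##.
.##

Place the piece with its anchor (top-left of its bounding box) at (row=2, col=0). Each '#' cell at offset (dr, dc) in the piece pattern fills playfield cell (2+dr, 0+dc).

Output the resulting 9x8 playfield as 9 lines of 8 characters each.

Fill (2+0,0+0) = (2,0)
Fill (2+0,0+1) = (2,1)
Fill (2+1,0+1) = (3,1)
Fill (2+1,0+2) = (3,2)

Answer: ........
........
##.#..#.
.##....#
#.......
......##
........
.##...#.
..##.#..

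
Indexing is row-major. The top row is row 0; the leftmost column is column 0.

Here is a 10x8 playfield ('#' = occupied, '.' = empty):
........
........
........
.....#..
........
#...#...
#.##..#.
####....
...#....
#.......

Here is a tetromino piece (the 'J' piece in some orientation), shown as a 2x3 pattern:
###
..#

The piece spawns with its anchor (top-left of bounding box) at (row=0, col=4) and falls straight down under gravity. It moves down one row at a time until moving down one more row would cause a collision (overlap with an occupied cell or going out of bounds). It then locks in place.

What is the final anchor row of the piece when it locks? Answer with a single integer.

Answer: 2

Derivation:
Spawn at (row=0, col=4). Try each row:
  row 0: fits
  row 1: fits
  row 2: fits
  row 3: blocked -> lock at row 2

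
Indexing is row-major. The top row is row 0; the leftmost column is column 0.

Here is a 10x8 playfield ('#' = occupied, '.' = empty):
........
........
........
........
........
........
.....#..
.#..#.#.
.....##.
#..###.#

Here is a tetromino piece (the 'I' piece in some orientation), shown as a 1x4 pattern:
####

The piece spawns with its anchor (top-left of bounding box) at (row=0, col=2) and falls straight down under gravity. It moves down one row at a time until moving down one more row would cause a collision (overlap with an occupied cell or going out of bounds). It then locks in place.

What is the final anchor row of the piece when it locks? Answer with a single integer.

Answer: 5

Derivation:
Spawn at (row=0, col=2). Try each row:
  row 0: fits
  row 1: fits
  row 2: fits
  row 3: fits
  row 4: fits
  row 5: fits
  row 6: blocked -> lock at row 5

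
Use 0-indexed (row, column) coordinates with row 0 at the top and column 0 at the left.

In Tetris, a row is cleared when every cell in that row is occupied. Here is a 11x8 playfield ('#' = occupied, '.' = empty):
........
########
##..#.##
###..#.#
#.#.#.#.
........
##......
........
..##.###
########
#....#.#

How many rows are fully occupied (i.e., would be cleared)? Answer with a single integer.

Answer: 2

Derivation:
Check each row:
  row 0: 8 empty cells -> not full
  row 1: 0 empty cells -> FULL (clear)
  row 2: 3 empty cells -> not full
  row 3: 3 empty cells -> not full
  row 4: 4 empty cells -> not full
  row 5: 8 empty cells -> not full
  row 6: 6 empty cells -> not full
  row 7: 8 empty cells -> not full
  row 8: 3 empty cells -> not full
  row 9: 0 empty cells -> FULL (clear)
  row 10: 5 empty cells -> not full
Total rows cleared: 2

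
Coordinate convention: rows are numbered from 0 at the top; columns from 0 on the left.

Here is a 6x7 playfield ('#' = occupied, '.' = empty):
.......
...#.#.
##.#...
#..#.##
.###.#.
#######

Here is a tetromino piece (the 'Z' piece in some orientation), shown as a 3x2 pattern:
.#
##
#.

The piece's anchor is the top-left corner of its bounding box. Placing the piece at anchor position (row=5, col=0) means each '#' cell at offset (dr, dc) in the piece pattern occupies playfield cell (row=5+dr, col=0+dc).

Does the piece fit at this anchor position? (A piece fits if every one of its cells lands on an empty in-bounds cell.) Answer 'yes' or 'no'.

Answer: no

Derivation:
Check each piece cell at anchor (5, 0):
  offset (0,1) -> (5,1): occupied ('#') -> FAIL
  offset (1,0) -> (6,0): out of bounds -> FAIL
  offset (1,1) -> (6,1): out of bounds -> FAIL
  offset (2,0) -> (7,0): out of bounds -> FAIL
All cells valid: no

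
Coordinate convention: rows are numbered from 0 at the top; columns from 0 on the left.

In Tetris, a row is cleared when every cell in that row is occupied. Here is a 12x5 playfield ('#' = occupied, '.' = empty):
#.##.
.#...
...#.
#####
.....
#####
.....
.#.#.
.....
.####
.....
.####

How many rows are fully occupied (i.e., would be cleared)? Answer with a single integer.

Answer: 2

Derivation:
Check each row:
  row 0: 2 empty cells -> not full
  row 1: 4 empty cells -> not full
  row 2: 4 empty cells -> not full
  row 3: 0 empty cells -> FULL (clear)
  row 4: 5 empty cells -> not full
  row 5: 0 empty cells -> FULL (clear)
  row 6: 5 empty cells -> not full
  row 7: 3 empty cells -> not full
  row 8: 5 empty cells -> not full
  row 9: 1 empty cell -> not full
  row 10: 5 empty cells -> not full
  row 11: 1 empty cell -> not full
Total rows cleared: 2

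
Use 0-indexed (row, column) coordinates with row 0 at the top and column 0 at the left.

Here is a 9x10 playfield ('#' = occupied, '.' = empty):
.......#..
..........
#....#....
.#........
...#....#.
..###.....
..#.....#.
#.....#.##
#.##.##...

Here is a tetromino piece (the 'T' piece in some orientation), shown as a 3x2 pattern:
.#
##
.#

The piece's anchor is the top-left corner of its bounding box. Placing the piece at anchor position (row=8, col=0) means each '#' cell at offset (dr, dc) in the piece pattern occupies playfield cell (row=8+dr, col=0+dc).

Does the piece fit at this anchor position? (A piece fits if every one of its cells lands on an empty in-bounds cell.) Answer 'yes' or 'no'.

Answer: no

Derivation:
Check each piece cell at anchor (8, 0):
  offset (0,1) -> (8,1): empty -> OK
  offset (1,0) -> (9,0): out of bounds -> FAIL
  offset (1,1) -> (9,1): out of bounds -> FAIL
  offset (2,1) -> (10,1): out of bounds -> FAIL
All cells valid: no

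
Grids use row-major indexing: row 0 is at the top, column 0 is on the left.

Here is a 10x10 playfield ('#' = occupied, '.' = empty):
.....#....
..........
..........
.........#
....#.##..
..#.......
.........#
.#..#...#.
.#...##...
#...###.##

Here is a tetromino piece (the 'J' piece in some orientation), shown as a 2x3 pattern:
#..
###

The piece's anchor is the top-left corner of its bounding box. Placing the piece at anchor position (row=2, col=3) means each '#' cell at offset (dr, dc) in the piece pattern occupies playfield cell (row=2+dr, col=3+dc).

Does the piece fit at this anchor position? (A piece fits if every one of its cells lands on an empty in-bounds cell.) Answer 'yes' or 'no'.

Check each piece cell at anchor (2, 3):
  offset (0,0) -> (2,3): empty -> OK
  offset (1,0) -> (3,3): empty -> OK
  offset (1,1) -> (3,4): empty -> OK
  offset (1,2) -> (3,5): empty -> OK
All cells valid: yes

Answer: yes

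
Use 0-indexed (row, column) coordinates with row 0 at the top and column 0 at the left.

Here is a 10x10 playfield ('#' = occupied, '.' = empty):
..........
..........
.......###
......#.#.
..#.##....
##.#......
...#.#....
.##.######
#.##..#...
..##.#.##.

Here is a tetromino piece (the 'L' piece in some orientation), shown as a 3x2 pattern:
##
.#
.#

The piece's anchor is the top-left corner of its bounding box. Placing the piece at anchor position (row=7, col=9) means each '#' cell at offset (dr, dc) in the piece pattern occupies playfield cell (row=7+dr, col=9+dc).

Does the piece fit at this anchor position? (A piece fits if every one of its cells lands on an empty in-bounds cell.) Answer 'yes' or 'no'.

Answer: no

Derivation:
Check each piece cell at anchor (7, 9):
  offset (0,0) -> (7,9): occupied ('#') -> FAIL
  offset (0,1) -> (7,10): out of bounds -> FAIL
  offset (1,1) -> (8,10): out of bounds -> FAIL
  offset (2,1) -> (9,10): out of bounds -> FAIL
All cells valid: no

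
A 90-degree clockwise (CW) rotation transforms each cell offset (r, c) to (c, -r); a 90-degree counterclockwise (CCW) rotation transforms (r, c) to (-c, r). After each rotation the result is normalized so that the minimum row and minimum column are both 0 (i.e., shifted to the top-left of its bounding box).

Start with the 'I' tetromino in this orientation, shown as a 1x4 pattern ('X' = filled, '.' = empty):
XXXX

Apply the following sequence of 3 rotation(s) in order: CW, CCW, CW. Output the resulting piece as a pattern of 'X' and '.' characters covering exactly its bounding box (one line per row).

Start:
XXXX
After rotation 1 (CW):
X
X
X
X
After rotation 2 (CCW):
XXXX
After rotation 3 (CW):
X
X
X
X

Answer: X
X
X
X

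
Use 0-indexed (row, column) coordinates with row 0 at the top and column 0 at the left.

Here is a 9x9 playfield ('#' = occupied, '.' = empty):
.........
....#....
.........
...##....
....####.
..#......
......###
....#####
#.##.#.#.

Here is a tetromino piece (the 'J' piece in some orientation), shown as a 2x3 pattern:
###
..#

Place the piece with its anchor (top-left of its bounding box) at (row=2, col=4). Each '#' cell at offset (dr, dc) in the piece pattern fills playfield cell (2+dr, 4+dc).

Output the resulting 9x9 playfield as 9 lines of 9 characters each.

Fill (2+0,4+0) = (2,4)
Fill (2+0,4+1) = (2,5)
Fill (2+0,4+2) = (2,6)
Fill (2+1,4+2) = (3,6)

Answer: .........
....#....
....###..
...##.#..
....####.
..#......
......###
....#####
#.##.#.#.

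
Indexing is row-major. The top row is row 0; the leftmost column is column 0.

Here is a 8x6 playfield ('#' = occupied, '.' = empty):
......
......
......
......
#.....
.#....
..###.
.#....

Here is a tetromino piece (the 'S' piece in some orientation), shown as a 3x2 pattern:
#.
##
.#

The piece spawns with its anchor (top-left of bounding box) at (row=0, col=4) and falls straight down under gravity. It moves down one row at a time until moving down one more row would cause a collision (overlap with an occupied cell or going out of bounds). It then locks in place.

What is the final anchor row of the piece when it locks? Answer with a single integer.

Spawn at (row=0, col=4). Try each row:
  row 0: fits
  row 1: fits
  row 2: fits
  row 3: fits
  row 4: fits
  row 5: blocked -> lock at row 4

Answer: 4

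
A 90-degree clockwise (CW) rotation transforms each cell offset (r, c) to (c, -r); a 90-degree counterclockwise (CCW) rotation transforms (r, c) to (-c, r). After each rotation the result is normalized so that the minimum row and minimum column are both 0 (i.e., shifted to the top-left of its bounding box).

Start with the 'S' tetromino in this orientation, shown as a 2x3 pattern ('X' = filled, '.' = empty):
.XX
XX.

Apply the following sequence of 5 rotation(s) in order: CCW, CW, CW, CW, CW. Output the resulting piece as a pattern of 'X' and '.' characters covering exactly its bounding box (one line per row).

Answer: X.
XX
.X

Derivation:
Start:
.XX
XX.
After rotation 1 (CCW):
X.
XX
.X
After rotation 2 (CW):
.XX
XX.
After rotation 3 (CW):
X.
XX
.X
After rotation 4 (CW):
.XX
XX.
After rotation 5 (CW):
X.
XX
.X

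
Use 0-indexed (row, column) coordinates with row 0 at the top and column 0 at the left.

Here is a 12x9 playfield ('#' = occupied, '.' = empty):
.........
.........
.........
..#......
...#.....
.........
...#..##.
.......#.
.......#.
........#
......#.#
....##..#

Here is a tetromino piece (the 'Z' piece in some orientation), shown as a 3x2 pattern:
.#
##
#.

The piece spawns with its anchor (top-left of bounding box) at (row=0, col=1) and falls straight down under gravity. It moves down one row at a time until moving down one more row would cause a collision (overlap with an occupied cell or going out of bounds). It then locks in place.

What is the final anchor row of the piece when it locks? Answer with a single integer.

Answer: 1

Derivation:
Spawn at (row=0, col=1). Try each row:
  row 0: fits
  row 1: fits
  row 2: blocked -> lock at row 1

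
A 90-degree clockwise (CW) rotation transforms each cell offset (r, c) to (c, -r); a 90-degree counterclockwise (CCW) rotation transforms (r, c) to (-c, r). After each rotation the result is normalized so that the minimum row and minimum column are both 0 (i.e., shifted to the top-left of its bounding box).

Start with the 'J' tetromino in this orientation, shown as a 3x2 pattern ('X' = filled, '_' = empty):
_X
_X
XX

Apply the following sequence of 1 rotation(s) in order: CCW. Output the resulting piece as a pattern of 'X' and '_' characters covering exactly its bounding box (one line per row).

Start:
_X
_X
XX
After rotation 1 (CCW):
XXX
__X

Answer: XXX
__X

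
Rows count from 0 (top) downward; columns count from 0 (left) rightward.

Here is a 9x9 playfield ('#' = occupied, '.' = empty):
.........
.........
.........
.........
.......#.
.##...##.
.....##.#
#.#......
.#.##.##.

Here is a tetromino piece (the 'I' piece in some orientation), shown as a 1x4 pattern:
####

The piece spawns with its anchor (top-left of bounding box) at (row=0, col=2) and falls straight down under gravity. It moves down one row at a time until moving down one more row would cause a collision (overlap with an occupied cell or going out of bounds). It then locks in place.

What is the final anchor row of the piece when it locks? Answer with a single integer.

Spawn at (row=0, col=2). Try each row:
  row 0: fits
  row 1: fits
  row 2: fits
  row 3: fits
  row 4: fits
  row 5: blocked -> lock at row 4

Answer: 4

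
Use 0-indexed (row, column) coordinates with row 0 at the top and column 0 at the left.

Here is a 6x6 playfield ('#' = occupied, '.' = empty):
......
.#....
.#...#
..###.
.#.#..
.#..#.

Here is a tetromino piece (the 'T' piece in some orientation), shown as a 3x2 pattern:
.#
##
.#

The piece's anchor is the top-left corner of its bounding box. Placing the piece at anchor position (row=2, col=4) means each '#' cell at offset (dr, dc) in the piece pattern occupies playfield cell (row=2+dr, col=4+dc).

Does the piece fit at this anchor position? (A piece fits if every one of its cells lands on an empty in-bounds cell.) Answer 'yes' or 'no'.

Answer: no

Derivation:
Check each piece cell at anchor (2, 4):
  offset (0,1) -> (2,5): occupied ('#') -> FAIL
  offset (1,0) -> (3,4): occupied ('#') -> FAIL
  offset (1,1) -> (3,5): empty -> OK
  offset (2,1) -> (4,5): empty -> OK
All cells valid: no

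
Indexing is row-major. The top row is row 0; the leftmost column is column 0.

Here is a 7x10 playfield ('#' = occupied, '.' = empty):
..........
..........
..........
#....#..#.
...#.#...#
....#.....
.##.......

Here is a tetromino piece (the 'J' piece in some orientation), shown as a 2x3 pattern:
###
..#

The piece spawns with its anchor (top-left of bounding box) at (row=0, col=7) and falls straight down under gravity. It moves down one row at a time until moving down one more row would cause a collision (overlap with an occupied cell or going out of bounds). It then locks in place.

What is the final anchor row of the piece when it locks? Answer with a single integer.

Spawn at (row=0, col=7). Try each row:
  row 0: fits
  row 1: fits
  row 2: fits
  row 3: blocked -> lock at row 2

Answer: 2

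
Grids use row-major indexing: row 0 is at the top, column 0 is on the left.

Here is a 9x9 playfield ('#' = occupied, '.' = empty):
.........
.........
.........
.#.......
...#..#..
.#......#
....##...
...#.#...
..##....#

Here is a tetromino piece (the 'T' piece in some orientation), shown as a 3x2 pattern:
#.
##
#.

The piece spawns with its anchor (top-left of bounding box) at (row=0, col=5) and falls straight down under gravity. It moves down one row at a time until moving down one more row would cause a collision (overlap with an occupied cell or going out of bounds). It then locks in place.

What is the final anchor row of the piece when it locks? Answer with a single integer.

Spawn at (row=0, col=5). Try each row:
  row 0: fits
  row 1: fits
  row 2: fits
  row 3: blocked -> lock at row 2

Answer: 2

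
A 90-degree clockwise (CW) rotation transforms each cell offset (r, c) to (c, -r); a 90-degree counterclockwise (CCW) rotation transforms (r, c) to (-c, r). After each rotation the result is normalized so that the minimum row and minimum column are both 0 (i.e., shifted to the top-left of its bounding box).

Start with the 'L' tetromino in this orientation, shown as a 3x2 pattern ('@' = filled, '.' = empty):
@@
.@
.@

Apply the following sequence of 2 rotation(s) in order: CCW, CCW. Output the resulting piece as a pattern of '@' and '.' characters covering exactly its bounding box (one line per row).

Answer: @.
@.
@@

Derivation:
Start:
@@
.@
.@
After rotation 1 (CCW):
@@@
@..
After rotation 2 (CCW):
@.
@.
@@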